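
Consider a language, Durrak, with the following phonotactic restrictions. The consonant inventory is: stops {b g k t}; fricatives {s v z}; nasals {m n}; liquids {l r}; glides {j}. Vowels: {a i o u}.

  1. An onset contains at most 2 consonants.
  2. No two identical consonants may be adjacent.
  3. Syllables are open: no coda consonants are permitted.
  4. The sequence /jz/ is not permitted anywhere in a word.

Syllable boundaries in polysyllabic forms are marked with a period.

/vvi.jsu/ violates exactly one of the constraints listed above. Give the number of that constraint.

/vvi.jsu/: adjacent identical consonants /vv/.
This is a violation of constraint 2: "No two identical consonants may be adjacent."
The remaining constraints (1, 3, 4) are satisfied.

2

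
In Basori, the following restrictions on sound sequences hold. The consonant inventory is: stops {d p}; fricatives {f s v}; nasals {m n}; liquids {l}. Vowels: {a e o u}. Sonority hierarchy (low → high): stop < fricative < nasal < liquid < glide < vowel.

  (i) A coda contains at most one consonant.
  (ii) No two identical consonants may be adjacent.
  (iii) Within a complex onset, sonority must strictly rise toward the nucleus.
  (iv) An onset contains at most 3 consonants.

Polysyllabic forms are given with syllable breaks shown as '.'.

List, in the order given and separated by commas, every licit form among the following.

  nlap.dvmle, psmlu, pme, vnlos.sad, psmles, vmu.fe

pme, vmu.fe

nlap.dvmle — violates constraint (iv): syllable 2 onset /dvml/ has 4 consonants (> 3) → illicit
psmlu — violates constraint (iv): syllable 1 onset /psml/ has 4 consonants (> 3) → illicit
pme — σ1 onset /pm/ (1→3 rises), coda /∅/ ok → licit
vnlos.sad — violates constraint (ii): adjacent identical consonants /ss/ → illicit
psmles — violates constraint (iv): syllable 1 onset /psml/ has 4 consonants (> 3) → illicit
vmu.fe — σ1 onset /vm/ (2→3 rises), coda /∅/ ok; σ2 onset /f/, coda /∅/ ok → licit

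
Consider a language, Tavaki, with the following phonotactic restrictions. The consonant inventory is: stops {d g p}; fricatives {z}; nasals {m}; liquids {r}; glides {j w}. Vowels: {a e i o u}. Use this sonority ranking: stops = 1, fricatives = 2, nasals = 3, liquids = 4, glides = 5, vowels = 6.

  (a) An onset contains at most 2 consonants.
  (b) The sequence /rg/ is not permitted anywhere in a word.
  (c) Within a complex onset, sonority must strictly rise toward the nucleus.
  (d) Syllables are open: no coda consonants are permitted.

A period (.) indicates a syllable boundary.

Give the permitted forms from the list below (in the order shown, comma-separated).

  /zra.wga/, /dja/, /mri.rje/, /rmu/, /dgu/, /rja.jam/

/dja/, /mri.rje/

/zra.wga/ — violates constraint (c): syllable 2 onset /wg/: /w/ (glide, 5) → /g/ (stop, 1) does not rise → not permitted
/dja/ — σ1 onset /dj/ (1→5 rises), coda /∅/ ok → permitted
/mri.rje/ — σ1 onset /mr/ (3→4 rises), coda /∅/ ok; σ2 onset /rj/ (4→5 rises), coda /∅/ ok → permitted
/rmu/ — violates constraint (c): syllable 1 onset /rm/: /r/ (liquid, 4) → /m/ (nasal, 3) does not rise → not permitted
/dgu/ — violates constraint (c): syllable 1 onset /dg/: /d/ (stop, 1) → /g/ (stop, 1) does not rise → not permitted
/rja.jam/ — violates constraint (d): syllable 2 coda /m/ has 1 consonant (> 0) → not permitted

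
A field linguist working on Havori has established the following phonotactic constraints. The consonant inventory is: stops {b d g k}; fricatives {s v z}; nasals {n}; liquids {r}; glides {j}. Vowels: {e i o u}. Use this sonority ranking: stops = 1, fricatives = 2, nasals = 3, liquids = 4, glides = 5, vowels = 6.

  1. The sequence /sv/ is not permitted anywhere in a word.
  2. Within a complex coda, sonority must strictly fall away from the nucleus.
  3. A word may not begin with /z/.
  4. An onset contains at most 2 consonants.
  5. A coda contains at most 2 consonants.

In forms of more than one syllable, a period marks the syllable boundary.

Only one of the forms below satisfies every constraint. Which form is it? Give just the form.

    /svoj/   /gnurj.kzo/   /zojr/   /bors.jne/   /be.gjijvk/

/svoj/ — violates constraint 1: contains banned sequence /sv/ → illicit
/gnurj.kzo/ — violates constraint 2: syllable 1 coda /rj/: /r/ (liquid, 4) → /j/ (glide, 5) does not fall → illicit
/zojr/ — violates constraint 3: word begins with /z/ → illicit
/bors.jne/ — σ1 onset /b/, coda /rs/ (4→2 falls) ok; σ2 onset /jn/ (2C), coda /∅/ ok → licit
/be.gjijvk/ — violates constraint 5: syllable 2 coda /jvk/ has 3 consonants (> 2) → illicit

/bors.jne/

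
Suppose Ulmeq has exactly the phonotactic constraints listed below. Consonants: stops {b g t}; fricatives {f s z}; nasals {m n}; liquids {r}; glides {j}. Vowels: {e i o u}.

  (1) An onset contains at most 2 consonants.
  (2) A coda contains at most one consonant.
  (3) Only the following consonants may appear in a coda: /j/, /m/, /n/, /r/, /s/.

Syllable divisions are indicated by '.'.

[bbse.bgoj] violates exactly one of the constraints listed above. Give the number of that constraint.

[bbse.bgoj]: syllable 1 onset /bbs/ has 3 consonants (> 2).
This is a violation of constraint 1: "An onset contains at most 2 consonants."
The remaining constraints (2, 3) are satisfied.

1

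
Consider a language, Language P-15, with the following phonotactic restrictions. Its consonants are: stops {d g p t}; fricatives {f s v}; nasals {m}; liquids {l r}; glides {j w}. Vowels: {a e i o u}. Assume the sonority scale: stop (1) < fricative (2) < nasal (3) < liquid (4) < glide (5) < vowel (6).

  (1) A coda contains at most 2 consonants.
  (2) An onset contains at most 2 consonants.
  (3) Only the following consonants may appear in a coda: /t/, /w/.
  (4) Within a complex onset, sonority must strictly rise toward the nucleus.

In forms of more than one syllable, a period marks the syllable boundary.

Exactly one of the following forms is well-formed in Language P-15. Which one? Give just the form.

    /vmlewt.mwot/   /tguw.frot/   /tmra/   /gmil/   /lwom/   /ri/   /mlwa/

/ri/

/vmlewt.mwot/ — violates constraint 2: syllable 1 onset /vml/ has 3 consonants (> 2) → ill-formed
/tguw.frot/ — violates constraint 4: syllable 1 onset /tg/: /t/ (stop, 1) → /g/ (stop, 1) does not rise → ill-formed
/tmra/ — violates constraint 2: syllable 1 onset /tmr/ has 3 consonants (> 2) → ill-formed
/gmil/ — violates constraint 3: syllable 1 coda contains /l/, which is not a licensed coda consonant → ill-formed
/lwom/ — violates constraint 3: syllable 1 coda contains /m/, which is not a licensed coda consonant → ill-formed
/ri/ — σ1 onset /r/, coda /∅/ ok → well-formed
/mlwa/ — violates constraint 2: syllable 1 onset /mlw/ has 3 consonants (> 2) → ill-formed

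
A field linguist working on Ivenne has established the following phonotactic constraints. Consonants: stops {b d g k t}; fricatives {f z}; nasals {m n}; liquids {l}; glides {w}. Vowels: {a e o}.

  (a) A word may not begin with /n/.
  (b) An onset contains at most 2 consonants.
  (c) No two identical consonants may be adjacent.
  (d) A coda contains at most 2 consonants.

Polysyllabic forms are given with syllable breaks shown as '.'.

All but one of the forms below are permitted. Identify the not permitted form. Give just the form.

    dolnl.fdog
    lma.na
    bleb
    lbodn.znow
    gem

dolnl.fdog

dolnl.fdog — violates constraint (d): syllable 1 coda /lnl/ has 3 consonants (> 2) → not permitted
lma.na — σ1 onset /lm/ (2C), coda /∅/ ok; σ2 onset /n/, coda /∅/ ok → permitted
bleb — σ1 onset /bl/ (2C), coda /b/ ok → permitted
lbodn.znow — σ1 onset /lb/ (2C), coda /dn/ (2C) ok; σ2 onset /zn/ (2C), coda /w/ ok → permitted
gem — σ1 onset /g/, coda /m/ ok → permitted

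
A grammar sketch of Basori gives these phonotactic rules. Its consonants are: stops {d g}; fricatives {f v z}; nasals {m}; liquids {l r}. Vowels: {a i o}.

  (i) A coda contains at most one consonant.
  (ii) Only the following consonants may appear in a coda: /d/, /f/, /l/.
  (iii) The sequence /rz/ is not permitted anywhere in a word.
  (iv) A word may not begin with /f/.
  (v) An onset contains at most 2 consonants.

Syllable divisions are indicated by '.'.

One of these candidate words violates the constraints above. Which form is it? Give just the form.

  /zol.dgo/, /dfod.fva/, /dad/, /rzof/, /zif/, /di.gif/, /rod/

/rzof/

/zol.dgo/ — σ1 onset /z/, coda /l/ ok; σ2 onset /dg/ (2C), coda /∅/ ok → permitted
/dfod.fva/ — σ1 onset /df/ (2C), coda /d/ ok; σ2 onset /fv/ (2C), coda /∅/ ok → permitted
/dad/ — σ1 onset /d/, coda /d/ ok → permitted
/rzof/ — violates constraint (iii): contains banned sequence /rz/ → not permitted
/zif/ — σ1 onset /z/, coda /f/ ok → permitted
/di.gif/ — σ1 onset /d/, coda /∅/ ok; σ2 onset /g/, coda /f/ ok → permitted
/rod/ — σ1 onset /r/, coda /d/ ok → permitted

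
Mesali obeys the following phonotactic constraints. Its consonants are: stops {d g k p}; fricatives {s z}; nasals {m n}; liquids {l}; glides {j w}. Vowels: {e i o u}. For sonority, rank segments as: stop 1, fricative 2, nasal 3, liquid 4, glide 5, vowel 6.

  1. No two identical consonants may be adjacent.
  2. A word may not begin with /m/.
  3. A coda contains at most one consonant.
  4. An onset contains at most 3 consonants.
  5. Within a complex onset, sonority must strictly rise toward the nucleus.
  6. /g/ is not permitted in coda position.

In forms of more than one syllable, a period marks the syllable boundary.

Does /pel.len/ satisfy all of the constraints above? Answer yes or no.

no

/pel.len/ — violates constraint 1: adjacent identical consonants /ll/ → ill-formed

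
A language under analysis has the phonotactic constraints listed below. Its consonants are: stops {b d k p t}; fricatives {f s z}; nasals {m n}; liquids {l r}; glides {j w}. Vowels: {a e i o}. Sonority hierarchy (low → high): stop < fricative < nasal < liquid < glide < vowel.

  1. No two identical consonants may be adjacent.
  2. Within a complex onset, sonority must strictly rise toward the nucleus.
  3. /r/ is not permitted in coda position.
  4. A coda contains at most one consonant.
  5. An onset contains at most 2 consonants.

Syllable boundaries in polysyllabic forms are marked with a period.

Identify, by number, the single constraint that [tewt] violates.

4

[tewt]: syllable 1 coda /wt/ has 2 consonants (> 1).
This is a violation of constraint 4: "A coda contains at most one consonant."
The remaining constraints (1, 2, 3, 5) are satisfied.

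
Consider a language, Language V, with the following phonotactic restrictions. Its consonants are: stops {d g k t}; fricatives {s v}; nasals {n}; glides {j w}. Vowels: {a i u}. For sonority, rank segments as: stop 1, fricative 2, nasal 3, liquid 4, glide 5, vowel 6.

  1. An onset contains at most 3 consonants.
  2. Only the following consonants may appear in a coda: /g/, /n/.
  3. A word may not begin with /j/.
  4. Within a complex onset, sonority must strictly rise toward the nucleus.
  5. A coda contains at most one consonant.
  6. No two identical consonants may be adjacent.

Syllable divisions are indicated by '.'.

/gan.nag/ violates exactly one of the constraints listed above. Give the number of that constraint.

6

/gan.nag/: adjacent identical consonants /nn/.
This is a violation of constraint 6: "No two identical consonants may be adjacent."
The remaining constraints (1, 2, 3, 4, 5) are satisfied.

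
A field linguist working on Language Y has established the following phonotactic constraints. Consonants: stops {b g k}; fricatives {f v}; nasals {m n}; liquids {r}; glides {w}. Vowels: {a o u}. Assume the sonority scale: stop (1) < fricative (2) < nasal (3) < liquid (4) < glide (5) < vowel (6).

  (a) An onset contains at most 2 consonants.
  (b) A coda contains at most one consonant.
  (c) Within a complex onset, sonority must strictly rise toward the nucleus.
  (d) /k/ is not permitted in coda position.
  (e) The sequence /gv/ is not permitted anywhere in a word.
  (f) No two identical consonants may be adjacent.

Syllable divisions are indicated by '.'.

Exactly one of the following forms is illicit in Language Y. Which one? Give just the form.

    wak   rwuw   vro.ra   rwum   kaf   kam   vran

wak

wak — violates constraint (d): syllable 1 coda contains /k/ → illicit
rwuw — σ1 onset /rw/ (4→5 rises), coda /w/ ok → licit
vro.ra — σ1 onset /vr/ (2→4 rises), coda /∅/ ok; σ2 onset /r/, coda /∅/ ok → licit
rwum — σ1 onset /rw/ (4→5 rises), coda /m/ ok → licit
kaf — σ1 onset /k/, coda /f/ ok → licit
kam — σ1 onset /k/, coda /m/ ok → licit
vran — σ1 onset /vr/ (2→4 rises), coda /n/ ok → licit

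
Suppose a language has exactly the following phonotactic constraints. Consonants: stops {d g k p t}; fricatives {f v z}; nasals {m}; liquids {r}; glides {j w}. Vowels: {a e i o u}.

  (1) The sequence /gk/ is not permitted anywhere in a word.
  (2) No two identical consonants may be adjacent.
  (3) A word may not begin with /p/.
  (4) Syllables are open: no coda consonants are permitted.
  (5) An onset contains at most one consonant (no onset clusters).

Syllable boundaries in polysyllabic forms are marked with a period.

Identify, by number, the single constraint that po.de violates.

3

po.de: word begins with /p/.
This is a violation of constraint 3: "A word may not begin with /p/."
The remaining constraints (1, 2, 4, 5) are satisfied.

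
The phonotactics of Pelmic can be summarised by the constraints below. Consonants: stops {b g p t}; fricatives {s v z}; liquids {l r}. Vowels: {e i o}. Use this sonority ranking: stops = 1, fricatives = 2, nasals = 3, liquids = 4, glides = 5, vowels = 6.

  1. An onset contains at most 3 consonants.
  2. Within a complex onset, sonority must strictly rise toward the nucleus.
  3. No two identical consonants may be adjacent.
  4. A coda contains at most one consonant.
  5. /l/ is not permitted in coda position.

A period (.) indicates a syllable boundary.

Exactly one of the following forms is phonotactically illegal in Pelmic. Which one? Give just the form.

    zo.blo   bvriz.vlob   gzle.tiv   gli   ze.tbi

zo.blo — σ1 onset /z/, coda /∅/ ok; σ2 onset /bl/ (1→4 rises), coda /∅/ ok → phonotactically legal
bvriz.vlob — σ1 onset /bvr/ (1→2→4 rises), coda /z/ ok; σ2 onset /vl/ (2→4 rises), coda /b/ ok → phonotactically legal
gzle.tiv — σ1 onset /gzl/ (1→2→4 rises), coda /∅/ ok; σ2 onset /t/, coda /v/ ok → phonotactically legal
gli — σ1 onset /gl/ (1→4 rises), coda /∅/ ok → phonotactically legal
ze.tbi — violates constraint 2: syllable 2 onset /tb/: /t/ (stop, 1) → /b/ (stop, 1) does not rise → phonotactically illegal

ze.tbi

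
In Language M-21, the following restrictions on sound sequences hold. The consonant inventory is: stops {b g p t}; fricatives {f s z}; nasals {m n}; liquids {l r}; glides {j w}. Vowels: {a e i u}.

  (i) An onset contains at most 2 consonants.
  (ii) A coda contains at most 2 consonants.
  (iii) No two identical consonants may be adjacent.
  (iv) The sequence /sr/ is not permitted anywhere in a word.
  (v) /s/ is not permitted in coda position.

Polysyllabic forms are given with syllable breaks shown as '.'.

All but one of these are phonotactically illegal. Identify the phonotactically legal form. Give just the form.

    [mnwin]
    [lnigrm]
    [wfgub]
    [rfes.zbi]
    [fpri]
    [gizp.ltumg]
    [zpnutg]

[gizp.ltumg]

[mnwin] — violates constraint (i): syllable 1 onset /mnw/ has 3 consonants (> 2) → phonotactically illegal
[lnigrm] — violates constraint (ii): syllable 1 coda /grm/ has 3 consonants (> 2) → phonotactically illegal
[wfgub] — violates constraint (i): syllable 1 onset /wfg/ has 3 consonants (> 2) → phonotactically illegal
[rfes.zbi] — violates constraint (v): syllable 1 coda contains /s/ → phonotactically illegal
[fpri] — violates constraint (i): syllable 1 onset /fpr/ has 3 consonants (> 2) → phonotactically illegal
[gizp.ltumg] — σ1 onset /g/, coda /zp/ (2C) ok; σ2 onset /lt/ (2C), coda /mg/ (2C) ok → phonotactically legal
[zpnutg] — violates constraint (i): syllable 1 onset /zpn/ has 3 consonants (> 2) → phonotactically illegal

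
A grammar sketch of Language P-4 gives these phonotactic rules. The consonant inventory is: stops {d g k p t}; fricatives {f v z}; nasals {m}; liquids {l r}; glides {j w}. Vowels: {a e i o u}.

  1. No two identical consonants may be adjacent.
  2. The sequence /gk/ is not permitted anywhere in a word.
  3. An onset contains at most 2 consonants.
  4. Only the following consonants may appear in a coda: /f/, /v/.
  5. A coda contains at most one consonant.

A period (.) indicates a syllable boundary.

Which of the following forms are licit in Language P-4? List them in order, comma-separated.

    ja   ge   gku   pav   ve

ja, ge, pav, ve

ja — σ1 onset /j/, coda /∅/ ok → licit
ge — σ1 onset /g/, coda /∅/ ok → licit
gku — violates constraint 2: contains banned sequence /gk/ → illicit
pav — σ1 onset /p/, coda /v/ ok → licit
ve — σ1 onset /v/, coda /∅/ ok → licit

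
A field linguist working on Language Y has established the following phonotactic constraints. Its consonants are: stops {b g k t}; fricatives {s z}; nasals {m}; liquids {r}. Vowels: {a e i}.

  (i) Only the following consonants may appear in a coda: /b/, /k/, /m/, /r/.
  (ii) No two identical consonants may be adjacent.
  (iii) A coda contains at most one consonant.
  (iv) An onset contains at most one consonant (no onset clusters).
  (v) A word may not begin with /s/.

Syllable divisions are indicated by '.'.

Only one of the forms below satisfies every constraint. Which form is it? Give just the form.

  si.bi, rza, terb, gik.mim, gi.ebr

si.bi — violates constraint (v): word begins with /s/ → ill-formed
rza — violates constraint (iv): syllable 1 onset /rz/ has 2 consonants (> 1) → ill-formed
terb — violates constraint (iii): syllable 1 coda /rb/ has 2 consonants (> 1) → ill-formed
gik.mim — σ1 onset /g/, coda /k/ ok; σ2 onset /m/, coda /m/ ok → well-formed
gi.ebr — violates constraint (iii): syllable 2 coda /br/ has 2 consonants (> 1) → ill-formed

gik.mim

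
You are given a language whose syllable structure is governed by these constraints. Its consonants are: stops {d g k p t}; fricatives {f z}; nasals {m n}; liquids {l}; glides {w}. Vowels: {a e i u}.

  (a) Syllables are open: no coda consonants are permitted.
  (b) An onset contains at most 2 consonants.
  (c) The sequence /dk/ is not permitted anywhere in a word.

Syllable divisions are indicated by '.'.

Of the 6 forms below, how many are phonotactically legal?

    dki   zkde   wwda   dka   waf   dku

dki — violates constraint (c): contains banned sequence /dk/ → phonotactically illegal
zkde — violates constraint (b): syllable 1 onset /zkd/ has 3 consonants (> 2) → phonotactically illegal
wwda — violates constraint (b): syllable 1 onset /wwd/ has 3 consonants (> 2) → phonotactically illegal
dka — violates constraint (c): contains banned sequence /dk/ → phonotactically illegal
waf — violates constraint (a): syllable 1 coda /f/ has 1 consonant (> 0) → phonotactically illegal
dku — violates constraint (c): contains banned sequence /dk/ → phonotactically illegal
No form is phonotactically legal → 0.

0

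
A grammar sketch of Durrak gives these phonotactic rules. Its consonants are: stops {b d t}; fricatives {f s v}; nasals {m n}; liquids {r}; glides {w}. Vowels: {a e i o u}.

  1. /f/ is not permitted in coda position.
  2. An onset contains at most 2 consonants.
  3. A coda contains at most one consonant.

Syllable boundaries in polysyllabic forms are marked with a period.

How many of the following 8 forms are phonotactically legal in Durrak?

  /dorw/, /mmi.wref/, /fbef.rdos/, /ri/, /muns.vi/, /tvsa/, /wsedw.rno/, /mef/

/dorw/ — violates constraint 3: syllable 1 coda /rw/ has 2 consonants (> 1) → phonotactically illegal
/mmi.wref/ — violates constraint 1: syllable 2 coda contains /f/ → phonotactically illegal
/fbef.rdos/ — violates constraint 1: syllable 1 coda contains /f/ → phonotactically illegal
/ri/ — σ1 onset /r/, coda /∅/ ok → phonotactically legal
/muns.vi/ — violates constraint 3: syllable 1 coda /ns/ has 2 consonants (> 1) → phonotactically illegal
/tvsa/ — violates constraint 2: syllable 1 onset /tvs/ has 3 consonants (> 2) → phonotactically illegal
/wsedw.rno/ — violates constraint 3: syllable 1 coda /dw/ has 2 consonants (> 1) → phonotactically illegal
/mef/ — violates constraint 1: syllable 1 coda contains /f/ → phonotactically illegal
Phonotactically legal: /ri/ → 1.

1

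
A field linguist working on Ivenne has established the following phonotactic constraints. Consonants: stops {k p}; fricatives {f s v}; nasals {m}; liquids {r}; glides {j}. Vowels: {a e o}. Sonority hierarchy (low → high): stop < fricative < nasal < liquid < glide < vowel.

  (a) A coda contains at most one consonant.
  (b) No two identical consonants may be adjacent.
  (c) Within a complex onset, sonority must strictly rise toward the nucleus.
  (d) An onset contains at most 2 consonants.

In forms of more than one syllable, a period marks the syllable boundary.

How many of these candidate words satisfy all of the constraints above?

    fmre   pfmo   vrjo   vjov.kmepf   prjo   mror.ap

fmre — violates constraint (d): syllable 1 onset /fmr/ has 3 consonants (> 2) → phonotactically illegal
pfmo — violates constraint (d): syllable 1 onset /pfm/ has 3 consonants (> 2) → phonotactically illegal
vrjo — violates constraint (d): syllable 1 onset /vrj/ has 3 consonants (> 2) → phonotactically illegal
vjov.kmepf — violates constraint (a): syllable 2 coda /pf/ has 2 consonants (> 1) → phonotactically illegal
prjo — violates constraint (d): syllable 1 onset /prj/ has 3 consonants (> 2) → phonotactically illegal
mror.ap — σ1 onset /mr/ (3→4 rises), coda /r/ ok; σ2 onset /∅/, coda /p/ ok → phonotactically legal
Phonotactically legal: mror.ap → 1.

1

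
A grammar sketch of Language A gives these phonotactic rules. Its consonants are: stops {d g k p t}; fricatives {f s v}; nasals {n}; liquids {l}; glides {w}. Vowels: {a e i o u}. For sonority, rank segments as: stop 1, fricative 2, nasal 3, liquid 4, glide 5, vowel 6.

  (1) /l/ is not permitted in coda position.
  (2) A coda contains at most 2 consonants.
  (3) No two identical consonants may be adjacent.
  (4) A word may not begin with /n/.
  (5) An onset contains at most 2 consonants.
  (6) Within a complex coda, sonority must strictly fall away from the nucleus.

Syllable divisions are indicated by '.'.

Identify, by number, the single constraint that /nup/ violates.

4

/nup/: word begins with /n/.
This is a violation of constraint 4: "A word may not begin with /n/."
The remaining constraints (1, 2, 3, 5, 6) are satisfied.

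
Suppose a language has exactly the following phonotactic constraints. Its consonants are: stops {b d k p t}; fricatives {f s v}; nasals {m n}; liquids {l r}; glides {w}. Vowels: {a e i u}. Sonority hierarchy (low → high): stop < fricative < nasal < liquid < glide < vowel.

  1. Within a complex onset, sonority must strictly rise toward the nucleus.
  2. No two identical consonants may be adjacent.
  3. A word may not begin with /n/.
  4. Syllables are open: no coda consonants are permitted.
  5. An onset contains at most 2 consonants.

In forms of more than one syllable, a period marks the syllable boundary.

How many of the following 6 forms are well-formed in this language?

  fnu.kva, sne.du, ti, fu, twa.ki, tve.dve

6

fnu.kva — σ1 onset /fn/ (2→3 rises), coda /∅/ ok; σ2 onset /kv/ (1→2 rises), coda /∅/ ok → well-formed
sne.du — σ1 onset /sn/ (2→3 rises), coda /∅/ ok; σ2 onset /d/, coda /∅/ ok → well-formed
ti — σ1 onset /t/, coda /∅/ ok → well-formed
fu — σ1 onset /f/, coda /∅/ ok → well-formed
twa.ki — σ1 onset /tw/ (1→5 rises), coda /∅/ ok; σ2 onset /k/, coda /∅/ ok → well-formed
tve.dve — σ1 onset /tv/ (1→2 rises), coda /∅/ ok; σ2 onset /dv/ (1→2 rises), coda /∅/ ok → well-formed
Well-formed: fnu.kva, sne.du, ti, fu, twa.ki, tve.dve → 6.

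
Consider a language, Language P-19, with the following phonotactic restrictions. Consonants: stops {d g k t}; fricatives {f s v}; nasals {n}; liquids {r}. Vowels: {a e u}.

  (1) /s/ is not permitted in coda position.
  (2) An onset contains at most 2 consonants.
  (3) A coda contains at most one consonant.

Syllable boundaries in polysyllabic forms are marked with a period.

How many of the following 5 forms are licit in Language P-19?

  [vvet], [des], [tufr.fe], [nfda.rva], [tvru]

1

[vvet] — σ1 onset /vv/ (2C), coda /t/ ok → licit
[des] — violates constraint 1: syllable 1 coda contains /s/ → illicit
[tufr.fe] — violates constraint 3: syllable 1 coda /fr/ has 2 consonants (> 1) → illicit
[nfda.rva] — violates constraint 2: syllable 1 onset /nfd/ has 3 consonants (> 2) → illicit
[tvru] — violates constraint 2: syllable 1 onset /tvr/ has 3 consonants (> 2) → illicit
Licit: [vvet] → 1.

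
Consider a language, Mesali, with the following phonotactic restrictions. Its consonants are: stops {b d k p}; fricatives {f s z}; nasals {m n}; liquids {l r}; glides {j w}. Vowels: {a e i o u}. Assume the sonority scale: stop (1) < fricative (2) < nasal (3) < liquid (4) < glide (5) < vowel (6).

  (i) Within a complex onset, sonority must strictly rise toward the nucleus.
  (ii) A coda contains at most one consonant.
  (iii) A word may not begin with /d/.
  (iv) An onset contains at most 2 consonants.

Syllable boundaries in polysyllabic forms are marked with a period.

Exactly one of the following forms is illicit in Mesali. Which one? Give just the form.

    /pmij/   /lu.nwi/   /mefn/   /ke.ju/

/pmij/ — σ1 onset /pm/ (1→3 rises), coda /j/ ok → licit
/lu.nwi/ — σ1 onset /l/, coda /∅/ ok; σ2 onset /nw/ (3→5 rises), coda /∅/ ok → licit
/mefn/ — violates constraint (ii): syllable 1 coda /fn/ has 2 consonants (> 1) → illicit
/ke.ju/ — σ1 onset /k/, coda /∅/ ok; σ2 onset /j/, coda /∅/ ok → licit

/mefn/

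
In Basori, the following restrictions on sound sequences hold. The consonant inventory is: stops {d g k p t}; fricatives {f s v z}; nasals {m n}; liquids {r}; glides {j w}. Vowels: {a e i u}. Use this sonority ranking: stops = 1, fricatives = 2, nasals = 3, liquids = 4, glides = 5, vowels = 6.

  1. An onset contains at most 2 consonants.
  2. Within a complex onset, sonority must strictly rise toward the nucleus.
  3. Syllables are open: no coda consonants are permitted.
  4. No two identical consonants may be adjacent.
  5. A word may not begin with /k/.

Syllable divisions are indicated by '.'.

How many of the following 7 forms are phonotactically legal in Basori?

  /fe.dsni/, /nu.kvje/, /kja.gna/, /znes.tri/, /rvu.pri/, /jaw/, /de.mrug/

/fe.dsni/ — violates constraint 1: syllable 2 onset /dsn/ has 3 consonants (> 2) → phonotactically illegal
/nu.kvje/ — violates constraint 1: syllable 2 onset /kvj/ has 3 consonants (> 2) → phonotactically illegal
/kja.gna/ — violates constraint 5: word begins with /k/ → phonotactically illegal
/znes.tri/ — violates constraint 3: syllable 1 coda /s/ has 1 consonant (> 0) → phonotactically illegal
/rvu.pri/ — violates constraint 2: syllable 1 onset /rv/: /r/ (liquid, 4) → /v/ (fricative, 2) does not rise → phonotactically illegal
/jaw/ — violates constraint 3: syllable 1 coda /w/ has 1 consonant (> 0) → phonotactically illegal
/de.mrug/ — violates constraint 3: syllable 2 coda /g/ has 1 consonant (> 0) → phonotactically illegal
No form is phonotactically legal → 0.

0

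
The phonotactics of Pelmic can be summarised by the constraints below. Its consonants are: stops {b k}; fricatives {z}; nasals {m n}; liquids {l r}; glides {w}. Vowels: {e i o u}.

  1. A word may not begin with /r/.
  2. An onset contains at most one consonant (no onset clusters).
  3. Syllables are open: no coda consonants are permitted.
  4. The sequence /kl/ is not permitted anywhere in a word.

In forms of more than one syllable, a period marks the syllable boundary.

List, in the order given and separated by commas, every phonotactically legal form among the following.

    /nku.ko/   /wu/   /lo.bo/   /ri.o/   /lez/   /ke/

/wu/, /lo.bo/, /ke/

/nku.ko/ — violates constraint 2: syllable 1 onset /nk/ has 2 consonants (> 1) → phonotactically illegal
/wu/ — σ1 onset /w/, coda /∅/ ok → phonotactically legal
/lo.bo/ — σ1 onset /l/, coda /∅/ ok; σ2 onset /b/, coda /∅/ ok → phonotactically legal
/ri.o/ — violates constraint 1: word begins with /r/ → phonotactically illegal
/lez/ — violates constraint 3: syllable 1 coda /z/ has 1 consonant (> 0) → phonotactically illegal
/ke/ — σ1 onset /k/, coda /∅/ ok → phonotactically legal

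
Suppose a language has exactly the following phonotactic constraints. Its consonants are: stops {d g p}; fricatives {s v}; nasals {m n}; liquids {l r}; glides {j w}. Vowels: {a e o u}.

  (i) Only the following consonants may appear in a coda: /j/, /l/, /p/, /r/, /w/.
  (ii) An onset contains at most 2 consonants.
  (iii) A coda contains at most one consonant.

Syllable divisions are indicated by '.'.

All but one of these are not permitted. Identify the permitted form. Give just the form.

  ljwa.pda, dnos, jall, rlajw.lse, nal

nal

ljwa.pda — violates constraint (ii): syllable 1 onset /ljw/ has 3 consonants (> 2) → not permitted
dnos — violates constraint (i): syllable 1 coda contains /s/, which is not a licensed coda consonant → not permitted
jall — violates constraint (iii): syllable 1 coda /ll/ has 2 consonants (> 1) → not permitted
rlajw.lse — violates constraint (iii): syllable 1 coda /jw/ has 2 consonants (> 1) → not permitted
nal — σ1 onset /n/, coda /l/ ok → permitted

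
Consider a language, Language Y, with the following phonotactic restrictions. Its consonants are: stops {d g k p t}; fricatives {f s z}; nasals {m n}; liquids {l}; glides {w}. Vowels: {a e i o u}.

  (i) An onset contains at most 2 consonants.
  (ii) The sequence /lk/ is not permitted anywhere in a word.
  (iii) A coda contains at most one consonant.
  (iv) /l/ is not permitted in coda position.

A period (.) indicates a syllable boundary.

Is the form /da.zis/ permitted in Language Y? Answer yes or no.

yes

/da.zis/ — σ1 onset /d/, coda /∅/ ok; σ2 onset /z/, coda /s/ ok → permitted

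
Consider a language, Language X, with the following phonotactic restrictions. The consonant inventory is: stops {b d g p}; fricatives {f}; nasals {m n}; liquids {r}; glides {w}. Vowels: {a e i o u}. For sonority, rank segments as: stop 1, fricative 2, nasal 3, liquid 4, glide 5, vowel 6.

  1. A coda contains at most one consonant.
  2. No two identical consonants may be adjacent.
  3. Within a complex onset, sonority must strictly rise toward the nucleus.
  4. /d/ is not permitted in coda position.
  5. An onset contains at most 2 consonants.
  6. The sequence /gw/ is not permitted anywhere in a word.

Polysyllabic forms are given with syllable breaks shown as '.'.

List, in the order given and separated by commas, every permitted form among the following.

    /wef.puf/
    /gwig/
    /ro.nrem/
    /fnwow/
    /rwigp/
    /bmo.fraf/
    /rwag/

/wef.puf/, /ro.nrem/, /bmo.fraf/, /rwag/

/wef.puf/ — σ1 onset /w/, coda /f/ ok; σ2 onset /p/, coda /f/ ok → permitted
/gwig/ — violates constraint 6: contains banned sequence /gw/ → not permitted
/ro.nrem/ — σ1 onset /r/, coda /∅/ ok; σ2 onset /nr/ (3→4 rises), coda /m/ ok → permitted
/fnwow/ — violates constraint 5: syllable 1 onset /fnw/ has 3 consonants (> 2) → not permitted
/rwigp/ — violates constraint 1: syllable 1 coda /gp/ has 2 consonants (> 1) → not permitted
/bmo.fraf/ — σ1 onset /bm/ (1→3 rises), coda /∅/ ok; σ2 onset /fr/ (2→4 rises), coda /f/ ok → permitted
/rwag/ — σ1 onset /rw/ (4→5 rises), coda /g/ ok → permitted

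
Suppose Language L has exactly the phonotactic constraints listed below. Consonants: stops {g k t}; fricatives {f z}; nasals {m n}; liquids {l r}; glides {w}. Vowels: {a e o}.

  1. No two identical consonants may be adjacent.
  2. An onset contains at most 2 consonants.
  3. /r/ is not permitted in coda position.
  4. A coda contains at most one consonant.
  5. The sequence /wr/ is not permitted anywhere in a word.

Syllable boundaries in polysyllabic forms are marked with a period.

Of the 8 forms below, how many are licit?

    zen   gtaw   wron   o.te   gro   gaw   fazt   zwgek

5

zen — σ1 onset /z/, coda /n/ ok → licit
gtaw — σ1 onset /gt/ (2C), coda /w/ ok → licit
wron — violates constraint 5: contains banned sequence /wr/ → illicit
o.te — σ1 onset /∅/, coda /∅/ ok; σ2 onset /t/, coda /∅/ ok → licit
gro — σ1 onset /gr/ (2C), coda /∅/ ok → licit
gaw — σ1 onset /g/, coda /w/ ok → licit
fazt — violates constraint 4: syllable 1 coda /zt/ has 2 consonants (> 1) → illicit
zwgek — violates constraint 2: syllable 1 onset /zwg/ has 3 consonants (> 2) → illicit
Licit: zen, gtaw, o.te, gro, gaw → 5.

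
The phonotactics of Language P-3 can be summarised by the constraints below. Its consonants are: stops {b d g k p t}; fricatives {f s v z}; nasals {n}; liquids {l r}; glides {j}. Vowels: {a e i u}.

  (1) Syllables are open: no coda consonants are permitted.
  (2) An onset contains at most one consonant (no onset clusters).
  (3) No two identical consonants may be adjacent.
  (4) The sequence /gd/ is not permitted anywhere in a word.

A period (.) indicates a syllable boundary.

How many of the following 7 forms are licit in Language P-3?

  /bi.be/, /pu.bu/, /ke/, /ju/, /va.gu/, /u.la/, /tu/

/bi.be/ — σ1 onset /b/, coda /∅/ ok; σ2 onset /b/, coda /∅/ ok → licit
/pu.bu/ — σ1 onset /p/, coda /∅/ ok; σ2 onset /b/, coda /∅/ ok → licit
/ke/ — σ1 onset /k/, coda /∅/ ok → licit
/ju/ — σ1 onset /j/, coda /∅/ ok → licit
/va.gu/ — σ1 onset /v/, coda /∅/ ok; σ2 onset /g/, coda /∅/ ok → licit
/u.la/ — σ1 onset /∅/, coda /∅/ ok; σ2 onset /l/, coda /∅/ ok → licit
/tu/ — σ1 onset /t/, coda /∅/ ok → licit
Licit: /bi.be/, /pu.bu/, /ke/, /ju/, /va.gu/, /u.la/, /tu/ → 7.

7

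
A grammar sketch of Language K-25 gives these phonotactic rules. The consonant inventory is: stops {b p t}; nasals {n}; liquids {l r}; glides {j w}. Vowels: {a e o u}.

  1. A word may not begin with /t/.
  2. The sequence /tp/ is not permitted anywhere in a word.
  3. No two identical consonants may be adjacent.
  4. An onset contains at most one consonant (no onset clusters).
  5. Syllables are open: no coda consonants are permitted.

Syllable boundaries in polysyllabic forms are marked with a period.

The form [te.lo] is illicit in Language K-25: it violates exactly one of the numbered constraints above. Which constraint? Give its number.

[te.lo]: word begins with /t/.
This is a violation of constraint 1: "A word may not begin with /t/."
The remaining constraints (2, 3, 4, 5) are satisfied.

1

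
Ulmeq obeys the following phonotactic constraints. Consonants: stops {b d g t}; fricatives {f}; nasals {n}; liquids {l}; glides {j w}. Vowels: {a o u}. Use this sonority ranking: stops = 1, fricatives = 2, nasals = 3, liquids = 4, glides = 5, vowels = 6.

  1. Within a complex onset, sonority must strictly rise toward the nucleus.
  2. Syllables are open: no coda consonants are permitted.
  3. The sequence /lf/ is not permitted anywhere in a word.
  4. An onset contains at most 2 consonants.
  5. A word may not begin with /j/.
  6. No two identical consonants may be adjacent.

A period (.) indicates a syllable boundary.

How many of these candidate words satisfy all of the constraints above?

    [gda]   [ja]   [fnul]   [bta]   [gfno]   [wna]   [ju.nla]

0

[gda] — violates constraint 1: syllable 1 onset /gd/: /g/ (stop, 1) → /d/ (stop, 1) does not rise → not permitted
[ja] — violates constraint 5: word begins with /j/ → not permitted
[fnul] — violates constraint 2: syllable 1 coda /l/ has 1 consonant (> 0) → not permitted
[bta] — violates constraint 1: syllable 1 onset /bt/: /b/ (stop, 1) → /t/ (stop, 1) does not rise → not permitted
[gfno] — violates constraint 4: syllable 1 onset /gfn/ has 3 consonants (> 2) → not permitted
[wna] — violates constraint 1: syllable 1 onset /wn/: /w/ (glide, 5) → /n/ (nasal, 3) does not rise → not permitted
[ju.nla] — violates constraint 5: word begins with /j/ → not permitted
No form is permitted → 0.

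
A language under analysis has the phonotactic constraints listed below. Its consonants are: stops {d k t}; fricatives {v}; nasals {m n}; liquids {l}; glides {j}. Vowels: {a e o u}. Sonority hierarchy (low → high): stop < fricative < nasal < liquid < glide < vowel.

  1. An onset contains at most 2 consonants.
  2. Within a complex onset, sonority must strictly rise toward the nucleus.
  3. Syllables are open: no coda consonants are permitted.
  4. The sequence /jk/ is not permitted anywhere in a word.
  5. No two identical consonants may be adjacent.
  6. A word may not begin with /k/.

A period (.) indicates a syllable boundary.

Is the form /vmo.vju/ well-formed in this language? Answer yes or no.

yes

/vmo.vju/ — σ1 onset /vm/ (2→3 rises), coda /∅/ ok; σ2 onset /vj/ (2→5 rises), coda /∅/ ok → well-formed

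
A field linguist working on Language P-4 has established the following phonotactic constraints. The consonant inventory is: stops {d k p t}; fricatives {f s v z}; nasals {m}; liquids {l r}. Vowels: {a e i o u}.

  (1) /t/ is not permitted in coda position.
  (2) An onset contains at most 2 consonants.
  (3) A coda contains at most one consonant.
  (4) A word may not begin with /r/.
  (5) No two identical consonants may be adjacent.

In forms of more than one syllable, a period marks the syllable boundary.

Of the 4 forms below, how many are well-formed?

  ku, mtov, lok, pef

4

ku — σ1 onset /k/, coda /∅/ ok → well-formed
mtov — σ1 onset /mt/ (2C), coda /v/ ok → well-formed
lok — σ1 onset /l/, coda /k/ ok → well-formed
pef — σ1 onset /p/, coda /f/ ok → well-formed
Well-formed: ku, mtov, lok, pef → 4.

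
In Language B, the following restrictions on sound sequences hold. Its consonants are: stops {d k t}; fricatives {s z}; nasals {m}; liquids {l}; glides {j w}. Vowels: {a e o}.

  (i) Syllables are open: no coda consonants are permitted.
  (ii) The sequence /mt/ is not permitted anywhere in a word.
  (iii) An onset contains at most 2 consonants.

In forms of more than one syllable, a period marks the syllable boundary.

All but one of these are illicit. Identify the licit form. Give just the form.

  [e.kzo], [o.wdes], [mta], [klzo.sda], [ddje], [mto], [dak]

[e.kzo]

[e.kzo] — σ1 onset /∅/, coda /∅/ ok; σ2 onset /kz/ (2C), coda /∅/ ok → licit
[o.wdes] — violates constraint (i): syllable 2 coda /s/ has 1 consonant (> 0) → illicit
[mta] — violates constraint (ii): contains banned sequence /mt/ → illicit
[klzo.sda] — violates constraint (iii): syllable 1 onset /klz/ has 3 consonants (> 2) → illicit
[ddje] — violates constraint (iii): syllable 1 onset /ddj/ has 3 consonants (> 2) → illicit
[mto] — violates constraint (ii): contains banned sequence /mt/ → illicit
[dak] — violates constraint (i): syllable 1 coda /k/ has 1 consonant (> 0) → illicit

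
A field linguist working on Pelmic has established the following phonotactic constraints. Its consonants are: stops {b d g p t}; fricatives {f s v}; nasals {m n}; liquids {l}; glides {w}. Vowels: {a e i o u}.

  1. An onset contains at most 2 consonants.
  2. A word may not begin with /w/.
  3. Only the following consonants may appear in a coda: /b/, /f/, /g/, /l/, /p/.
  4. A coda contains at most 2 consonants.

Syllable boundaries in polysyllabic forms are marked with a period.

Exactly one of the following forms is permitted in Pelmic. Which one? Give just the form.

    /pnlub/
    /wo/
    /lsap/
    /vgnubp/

/pnlub/ — violates constraint 1: syllable 1 onset /pnl/ has 3 consonants (> 2) → not permitted
/wo/ — violates constraint 2: word begins with /w/ → not permitted
/lsap/ — σ1 onset /ls/ (2C), coda /p/ ok → permitted
/vgnubp/ — violates constraint 1: syllable 1 onset /vgn/ has 3 consonants (> 2) → not permitted

/lsap/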